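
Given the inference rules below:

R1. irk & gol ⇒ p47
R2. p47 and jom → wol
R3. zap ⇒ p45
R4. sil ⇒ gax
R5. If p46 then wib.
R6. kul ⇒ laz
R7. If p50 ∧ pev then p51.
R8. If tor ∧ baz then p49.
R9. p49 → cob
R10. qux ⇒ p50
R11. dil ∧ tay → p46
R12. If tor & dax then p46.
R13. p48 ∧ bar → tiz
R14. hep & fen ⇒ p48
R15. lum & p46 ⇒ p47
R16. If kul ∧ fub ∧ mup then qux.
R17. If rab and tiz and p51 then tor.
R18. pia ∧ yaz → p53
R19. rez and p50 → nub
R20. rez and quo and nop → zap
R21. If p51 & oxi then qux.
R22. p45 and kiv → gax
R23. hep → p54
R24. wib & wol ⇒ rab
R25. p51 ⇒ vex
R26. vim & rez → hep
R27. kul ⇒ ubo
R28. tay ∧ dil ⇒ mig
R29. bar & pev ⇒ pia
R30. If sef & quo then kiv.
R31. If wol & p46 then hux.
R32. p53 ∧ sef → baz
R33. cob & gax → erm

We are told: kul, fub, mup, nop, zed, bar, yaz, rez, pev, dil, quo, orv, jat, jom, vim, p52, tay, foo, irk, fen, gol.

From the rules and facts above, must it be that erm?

No

Forward chaining from the given facts derives: p47, wol, laz, p46, qux, zap, hep, ubo, mig, pia, hux, p45, wib, p50, p48, p53, nub, p54, rab, p51, tiz, tor, vex.
The only rule concluding erm is R33, which needs cob; that is never established.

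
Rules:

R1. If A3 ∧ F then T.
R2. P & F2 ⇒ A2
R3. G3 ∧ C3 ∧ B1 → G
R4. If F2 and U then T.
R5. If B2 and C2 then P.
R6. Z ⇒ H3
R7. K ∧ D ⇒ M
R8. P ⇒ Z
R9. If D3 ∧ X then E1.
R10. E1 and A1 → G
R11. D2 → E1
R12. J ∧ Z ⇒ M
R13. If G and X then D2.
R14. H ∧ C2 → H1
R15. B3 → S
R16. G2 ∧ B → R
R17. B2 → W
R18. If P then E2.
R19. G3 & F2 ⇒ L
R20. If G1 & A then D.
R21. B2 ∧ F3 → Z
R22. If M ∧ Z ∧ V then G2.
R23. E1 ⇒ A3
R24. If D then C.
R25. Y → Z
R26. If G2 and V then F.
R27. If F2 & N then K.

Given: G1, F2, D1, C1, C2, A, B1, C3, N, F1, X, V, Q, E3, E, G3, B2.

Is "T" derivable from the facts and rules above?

G  (by R3: G3, C3, B1)
P  (by R5: B2, C2)
Z  (by R8: P)
D2  (by R13: G, X)
D  (by R20: G1, A)
K  (by R27: F2, N)
M  (by R7: K, D)
E1  (by R11: D2)
G2  (by R22: M, Z, V)
A3  (by R23: E1)
F  (by R26: G2, V)
T  (by R1: A3, F)

Yes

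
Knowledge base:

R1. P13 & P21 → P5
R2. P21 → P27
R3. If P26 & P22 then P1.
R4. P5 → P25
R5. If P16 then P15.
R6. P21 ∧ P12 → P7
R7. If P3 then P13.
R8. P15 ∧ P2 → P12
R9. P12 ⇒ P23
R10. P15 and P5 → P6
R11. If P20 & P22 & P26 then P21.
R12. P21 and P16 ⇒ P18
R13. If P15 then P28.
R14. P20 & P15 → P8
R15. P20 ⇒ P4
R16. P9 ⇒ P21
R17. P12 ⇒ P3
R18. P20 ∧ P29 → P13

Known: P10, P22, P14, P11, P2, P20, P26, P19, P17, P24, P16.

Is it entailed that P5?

P15  (by R5: P16)
P12  (by R8: P15, P2)
P21  (by R11: P20, P22, P26)
P3  (by R17: P12)
P13  (by R7: P3)
P5  (by R1: P13, P21)

Yes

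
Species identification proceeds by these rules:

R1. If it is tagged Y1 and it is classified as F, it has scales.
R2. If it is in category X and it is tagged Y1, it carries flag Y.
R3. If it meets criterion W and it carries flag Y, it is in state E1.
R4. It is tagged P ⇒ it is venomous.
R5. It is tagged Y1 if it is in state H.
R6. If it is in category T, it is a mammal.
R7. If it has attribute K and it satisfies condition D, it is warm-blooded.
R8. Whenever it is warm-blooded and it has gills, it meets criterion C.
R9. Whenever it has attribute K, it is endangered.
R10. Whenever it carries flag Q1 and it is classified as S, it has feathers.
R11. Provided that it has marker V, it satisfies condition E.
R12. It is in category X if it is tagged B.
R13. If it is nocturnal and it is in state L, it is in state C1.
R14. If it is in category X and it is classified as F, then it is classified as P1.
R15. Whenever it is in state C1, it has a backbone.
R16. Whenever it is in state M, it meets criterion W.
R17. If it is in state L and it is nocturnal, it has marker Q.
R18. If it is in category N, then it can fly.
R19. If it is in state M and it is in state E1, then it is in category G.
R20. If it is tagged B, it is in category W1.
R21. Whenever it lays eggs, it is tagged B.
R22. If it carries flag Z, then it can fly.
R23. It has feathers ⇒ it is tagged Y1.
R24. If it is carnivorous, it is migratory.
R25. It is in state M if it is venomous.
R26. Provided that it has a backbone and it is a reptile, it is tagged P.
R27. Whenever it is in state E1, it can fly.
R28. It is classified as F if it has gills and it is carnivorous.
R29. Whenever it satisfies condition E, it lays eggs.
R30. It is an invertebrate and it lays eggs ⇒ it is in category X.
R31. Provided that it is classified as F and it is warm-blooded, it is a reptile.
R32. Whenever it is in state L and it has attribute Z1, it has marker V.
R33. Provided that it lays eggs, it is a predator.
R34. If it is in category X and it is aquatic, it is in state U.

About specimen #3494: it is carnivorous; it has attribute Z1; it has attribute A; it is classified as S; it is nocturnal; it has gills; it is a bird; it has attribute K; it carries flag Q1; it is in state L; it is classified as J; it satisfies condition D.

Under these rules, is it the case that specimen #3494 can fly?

By R7 (it has attribute K, it satisfies condition D): it is warm-blooded.
By R10 (it carries flag Q1, it is classified as S): it has feathers.
By R13 (it is nocturnal, it is in state L): it is in state C1.
By R15 (it is in state C1): it has a backbone.
By R23 (it has feathers): it is tagged Y1.
By R28 (it has gills, it is carnivorous): it is classified as F.
By R31 (it is classified as F, it is warm-blooded): it is a reptile.
By R32 (it is in state L, it has attribute Z1): it has marker V.
By R11 (it has marker V): it satisfies condition E.
By R26 (it has a backbone, it is a reptile): it is tagged P.
By R29 (it satisfies condition E): it lays eggs.
By R4 (it is tagged P): it is venomous.
By R21 (it lays eggs): it is tagged B.
By R25 (it is venomous): it is in state M.
By R12 (it is tagged B): it is in category X.
By R16 (it is in state M): it meets criterion W.
By R2 (it is in category X, it is tagged Y1): it carries flag Y.
By R3 (it meets criterion W, it carries flag Y): it is in state E1.
By R27 (it is in state E1): it can fly.

Yes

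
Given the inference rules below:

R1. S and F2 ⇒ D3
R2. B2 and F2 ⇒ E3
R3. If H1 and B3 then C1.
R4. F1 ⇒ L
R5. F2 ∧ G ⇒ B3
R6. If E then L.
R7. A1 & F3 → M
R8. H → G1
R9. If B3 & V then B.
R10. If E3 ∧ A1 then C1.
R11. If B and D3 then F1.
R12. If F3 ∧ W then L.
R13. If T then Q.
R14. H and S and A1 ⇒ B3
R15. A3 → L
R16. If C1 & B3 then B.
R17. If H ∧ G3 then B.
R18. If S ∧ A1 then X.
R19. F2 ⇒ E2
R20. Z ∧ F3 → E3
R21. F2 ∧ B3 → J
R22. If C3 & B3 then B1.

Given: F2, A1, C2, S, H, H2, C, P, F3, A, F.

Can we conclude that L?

Forward chaining from the given facts derives: D3, M, G1, B3, X, E2, J.
Rules concluding L: R4 needs F1; R6 needs E; R12 needs W; R15 needs A3 — none of these are established.

No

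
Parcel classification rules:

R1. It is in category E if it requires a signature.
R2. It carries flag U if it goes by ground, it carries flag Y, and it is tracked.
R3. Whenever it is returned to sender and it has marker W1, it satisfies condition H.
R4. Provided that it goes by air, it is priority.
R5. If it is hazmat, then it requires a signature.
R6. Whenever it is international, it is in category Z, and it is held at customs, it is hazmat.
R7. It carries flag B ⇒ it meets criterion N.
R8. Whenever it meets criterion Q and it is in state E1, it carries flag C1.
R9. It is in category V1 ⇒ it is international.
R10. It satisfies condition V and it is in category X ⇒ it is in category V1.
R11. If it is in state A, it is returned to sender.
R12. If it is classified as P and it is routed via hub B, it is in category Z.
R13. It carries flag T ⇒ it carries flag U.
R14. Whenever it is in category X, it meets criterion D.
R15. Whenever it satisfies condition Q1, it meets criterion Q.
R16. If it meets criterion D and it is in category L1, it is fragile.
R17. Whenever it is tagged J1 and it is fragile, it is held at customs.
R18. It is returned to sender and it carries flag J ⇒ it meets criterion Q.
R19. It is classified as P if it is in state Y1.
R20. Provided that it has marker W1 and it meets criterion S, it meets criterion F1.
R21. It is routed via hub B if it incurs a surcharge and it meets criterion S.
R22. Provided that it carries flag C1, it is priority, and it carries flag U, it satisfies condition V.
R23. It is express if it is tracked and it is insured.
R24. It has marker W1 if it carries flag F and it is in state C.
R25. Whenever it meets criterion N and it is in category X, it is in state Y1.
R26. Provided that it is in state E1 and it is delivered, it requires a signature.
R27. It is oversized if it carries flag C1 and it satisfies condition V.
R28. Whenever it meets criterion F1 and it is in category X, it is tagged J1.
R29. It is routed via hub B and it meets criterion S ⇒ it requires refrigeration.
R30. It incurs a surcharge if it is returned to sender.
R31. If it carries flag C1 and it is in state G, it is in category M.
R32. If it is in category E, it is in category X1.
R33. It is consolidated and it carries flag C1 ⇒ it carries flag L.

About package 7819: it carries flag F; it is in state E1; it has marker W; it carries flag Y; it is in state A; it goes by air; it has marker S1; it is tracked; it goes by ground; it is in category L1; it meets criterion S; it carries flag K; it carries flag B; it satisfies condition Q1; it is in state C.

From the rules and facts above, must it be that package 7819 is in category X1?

Forward chaining from the given facts derives: carries flag U, is priority, meets criterion N, is returned to sender, meets criterion Q, has marker W1, incurs a surcharge, satisfies condition H, carries flag C1, meets criterion F1, is routed via hub B, satisfies condition V, is oversized, requires refrigeration.
The only rule concluding "it is in category X1" is R32, which needs "it is in category E"; that is never established.

No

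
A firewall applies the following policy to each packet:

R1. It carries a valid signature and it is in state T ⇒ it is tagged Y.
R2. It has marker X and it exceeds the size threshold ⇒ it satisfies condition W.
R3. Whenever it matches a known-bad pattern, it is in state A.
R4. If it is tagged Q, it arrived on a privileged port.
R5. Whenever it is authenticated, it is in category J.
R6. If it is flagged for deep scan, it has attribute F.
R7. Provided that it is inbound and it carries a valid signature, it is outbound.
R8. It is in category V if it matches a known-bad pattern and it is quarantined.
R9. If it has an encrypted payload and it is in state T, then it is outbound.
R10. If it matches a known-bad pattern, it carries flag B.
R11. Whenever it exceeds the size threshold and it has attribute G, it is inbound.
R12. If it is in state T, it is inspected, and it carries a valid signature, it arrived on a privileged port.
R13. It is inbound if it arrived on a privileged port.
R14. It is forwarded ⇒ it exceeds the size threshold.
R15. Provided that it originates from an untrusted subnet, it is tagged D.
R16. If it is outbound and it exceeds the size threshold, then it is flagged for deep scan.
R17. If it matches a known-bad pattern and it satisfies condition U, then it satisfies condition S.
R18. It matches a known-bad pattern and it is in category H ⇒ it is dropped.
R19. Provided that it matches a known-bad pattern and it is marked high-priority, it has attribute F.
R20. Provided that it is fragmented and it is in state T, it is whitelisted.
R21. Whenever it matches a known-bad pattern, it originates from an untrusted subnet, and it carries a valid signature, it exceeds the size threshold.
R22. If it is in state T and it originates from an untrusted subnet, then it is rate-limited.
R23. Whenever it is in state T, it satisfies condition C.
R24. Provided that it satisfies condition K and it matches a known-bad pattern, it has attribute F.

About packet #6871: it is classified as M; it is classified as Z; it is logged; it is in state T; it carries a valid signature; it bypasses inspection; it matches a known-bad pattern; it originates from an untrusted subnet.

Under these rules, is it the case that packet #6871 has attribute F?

No

Forward chaining from the given facts derives: is tagged Y, is in state A, carries flag B, is tagged D, exceeds the size threshold, is rate-limited, satisfies condition C.
Rules concluding "it has attribute F": R6 needs "it is flagged for deep scan"; R19 needs "it is marked high-priority"; R24 needs "it satisfies condition K" — none of these are established.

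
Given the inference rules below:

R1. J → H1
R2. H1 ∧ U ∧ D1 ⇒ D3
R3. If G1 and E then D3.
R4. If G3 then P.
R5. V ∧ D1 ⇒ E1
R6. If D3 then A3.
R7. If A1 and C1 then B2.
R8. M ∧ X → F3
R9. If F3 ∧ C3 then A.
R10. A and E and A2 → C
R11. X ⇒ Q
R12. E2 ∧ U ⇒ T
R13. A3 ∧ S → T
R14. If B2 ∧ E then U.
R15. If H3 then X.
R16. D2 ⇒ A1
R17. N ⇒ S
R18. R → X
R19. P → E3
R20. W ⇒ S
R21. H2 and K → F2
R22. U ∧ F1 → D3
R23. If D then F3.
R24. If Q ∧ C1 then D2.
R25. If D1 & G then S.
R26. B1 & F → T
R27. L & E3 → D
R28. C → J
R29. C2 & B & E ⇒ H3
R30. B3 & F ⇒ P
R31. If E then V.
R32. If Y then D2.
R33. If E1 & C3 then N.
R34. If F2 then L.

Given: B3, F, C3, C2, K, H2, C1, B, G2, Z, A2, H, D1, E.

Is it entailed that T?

F2  (by R21: H2, K)
H3  (by R29: C2, B, E)
P  (by R30: B3, F)
V  (by R31: E)
L  (by R34: F2)
E1  (by R5: V, D1)
X  (by R15: H3)
E3  (by R19: P)
D  (by R27: L, E3)
N  (by R33: E1, C3)
Q  (by R11: X)
S  (by R17: N)
F3  (by R23: D)
D2  (by R24: Q, C1)
A  (by R9: F3, C3)
C  (by R10: A, E, A2)
A1  (by R16: D2)
J  (by R28: C)
H1  (by R1: J)
B2  (by R7: A1, C1)
U  (by R14: B2, E)
D3  (by R2: H1, U, D1)
A3  (by R6: D3)
T  (by R13: A3, S)

Yes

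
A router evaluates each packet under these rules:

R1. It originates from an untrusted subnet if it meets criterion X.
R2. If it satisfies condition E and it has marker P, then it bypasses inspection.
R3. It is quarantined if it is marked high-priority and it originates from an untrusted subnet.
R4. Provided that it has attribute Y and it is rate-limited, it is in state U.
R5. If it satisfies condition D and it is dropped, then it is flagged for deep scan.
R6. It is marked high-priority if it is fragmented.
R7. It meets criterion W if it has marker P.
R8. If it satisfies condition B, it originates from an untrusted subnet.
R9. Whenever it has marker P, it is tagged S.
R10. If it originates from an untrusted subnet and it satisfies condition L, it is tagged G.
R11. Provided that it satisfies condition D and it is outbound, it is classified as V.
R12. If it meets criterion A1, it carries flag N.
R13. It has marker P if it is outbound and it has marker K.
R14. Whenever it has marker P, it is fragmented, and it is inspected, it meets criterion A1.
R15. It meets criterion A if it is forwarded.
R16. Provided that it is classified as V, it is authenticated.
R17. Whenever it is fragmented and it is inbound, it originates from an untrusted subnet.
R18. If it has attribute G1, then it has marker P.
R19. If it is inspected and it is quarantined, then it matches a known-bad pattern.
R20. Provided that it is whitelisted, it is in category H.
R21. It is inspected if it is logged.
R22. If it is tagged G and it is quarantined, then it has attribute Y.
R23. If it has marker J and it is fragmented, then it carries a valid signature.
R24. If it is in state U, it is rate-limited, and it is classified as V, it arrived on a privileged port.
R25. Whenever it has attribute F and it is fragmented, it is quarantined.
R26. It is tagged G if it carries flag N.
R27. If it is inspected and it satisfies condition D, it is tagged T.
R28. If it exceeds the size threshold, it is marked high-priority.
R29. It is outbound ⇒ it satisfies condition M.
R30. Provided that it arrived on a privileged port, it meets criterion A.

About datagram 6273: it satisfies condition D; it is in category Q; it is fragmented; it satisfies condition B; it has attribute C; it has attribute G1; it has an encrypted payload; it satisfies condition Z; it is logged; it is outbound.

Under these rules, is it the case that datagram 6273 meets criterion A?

Forward chaining from the given facts derives: is marked high-priority, originates from an untrusted subnet, is classified as V, is authenticated, has marker P, is inspected, is tagged T, satisfies condition M, is quarantined, meets criterion W, is tagged S, meets criterion A1, matches a known-bad pattern, carries flag N, is tagged G, has attribute Y.
Rules concluding "it meets criterion A": R15 needs "it is forwarded"; R30 needs "it arrived on a privileged port" — none of these are established.

No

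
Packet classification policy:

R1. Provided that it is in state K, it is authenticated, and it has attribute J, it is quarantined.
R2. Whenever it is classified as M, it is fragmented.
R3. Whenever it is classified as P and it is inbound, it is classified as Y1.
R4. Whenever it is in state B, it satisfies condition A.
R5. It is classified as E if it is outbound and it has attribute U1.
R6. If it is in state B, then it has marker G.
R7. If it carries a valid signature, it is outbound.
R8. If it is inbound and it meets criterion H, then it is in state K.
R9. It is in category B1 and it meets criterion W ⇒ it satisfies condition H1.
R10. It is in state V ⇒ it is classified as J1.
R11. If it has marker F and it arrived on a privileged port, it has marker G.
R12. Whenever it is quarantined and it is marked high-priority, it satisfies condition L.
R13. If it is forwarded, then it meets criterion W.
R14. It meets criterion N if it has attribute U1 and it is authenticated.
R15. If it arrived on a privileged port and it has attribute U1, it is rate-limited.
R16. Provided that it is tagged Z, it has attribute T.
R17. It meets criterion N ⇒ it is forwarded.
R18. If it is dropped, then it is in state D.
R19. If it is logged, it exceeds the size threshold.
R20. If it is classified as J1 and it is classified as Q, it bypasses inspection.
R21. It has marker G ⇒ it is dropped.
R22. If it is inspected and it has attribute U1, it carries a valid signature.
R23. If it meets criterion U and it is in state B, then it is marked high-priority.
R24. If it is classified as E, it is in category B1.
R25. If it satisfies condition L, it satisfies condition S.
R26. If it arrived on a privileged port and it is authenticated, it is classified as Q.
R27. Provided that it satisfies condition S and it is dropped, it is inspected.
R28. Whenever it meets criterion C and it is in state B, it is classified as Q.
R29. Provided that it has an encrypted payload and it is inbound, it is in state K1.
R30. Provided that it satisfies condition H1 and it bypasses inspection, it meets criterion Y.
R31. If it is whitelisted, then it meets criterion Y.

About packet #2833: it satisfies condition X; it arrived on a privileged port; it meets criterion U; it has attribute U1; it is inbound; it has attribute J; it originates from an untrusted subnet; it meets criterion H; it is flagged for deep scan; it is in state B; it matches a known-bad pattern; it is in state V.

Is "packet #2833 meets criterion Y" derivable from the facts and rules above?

No

Forward chaining from the given facts derives: satisfies condition A, has marker G, is in state K, is classified as J1, is rate-limited, is dropped, is marked high-priority, is in state D.
Rules concluding "it meets criterion Y": R30 needs "it satisfies condition H1"; R31 needs "it is whitelisted" — none of these are established.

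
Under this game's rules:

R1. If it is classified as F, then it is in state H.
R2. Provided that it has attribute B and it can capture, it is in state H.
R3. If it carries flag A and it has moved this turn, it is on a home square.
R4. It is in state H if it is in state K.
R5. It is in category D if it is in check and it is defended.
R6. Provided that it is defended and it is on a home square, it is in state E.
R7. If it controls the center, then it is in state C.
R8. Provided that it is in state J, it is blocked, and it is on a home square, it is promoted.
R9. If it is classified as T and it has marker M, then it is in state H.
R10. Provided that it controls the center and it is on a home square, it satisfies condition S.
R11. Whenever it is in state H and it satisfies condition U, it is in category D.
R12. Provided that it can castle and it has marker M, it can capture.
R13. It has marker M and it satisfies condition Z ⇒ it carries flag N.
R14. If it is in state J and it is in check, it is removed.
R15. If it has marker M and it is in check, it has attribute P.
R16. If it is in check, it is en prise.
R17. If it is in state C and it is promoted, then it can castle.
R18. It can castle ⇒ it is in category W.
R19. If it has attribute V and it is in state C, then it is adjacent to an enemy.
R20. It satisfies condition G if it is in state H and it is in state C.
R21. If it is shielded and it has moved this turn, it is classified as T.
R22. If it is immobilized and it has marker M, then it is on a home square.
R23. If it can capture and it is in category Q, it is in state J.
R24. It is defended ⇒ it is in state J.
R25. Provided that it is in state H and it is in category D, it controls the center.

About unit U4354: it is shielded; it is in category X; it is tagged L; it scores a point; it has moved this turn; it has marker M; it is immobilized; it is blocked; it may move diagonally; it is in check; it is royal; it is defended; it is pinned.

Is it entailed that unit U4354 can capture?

By R5 (it is in check, it is defended): it is in category D.
By R21 (it is shielded, it has moved this turn): it is classified as T.
By R22 (it is immobilized, it has marker M): it is on a home square.
By R24 (it is defended): it is in state J.
By R8 (it is in state J, it is blocked, it is on a home square): it is promoted.
By R9 (it is classified as T, it has marker M): it is in state H.
By R25 (it is in state H, it is in category D): it controls the center.
By R7 (it controls the center): it is in state C.
By R17 (it is in state C, it is promoted): it can castle.
By R12 (it can castle, it has marker M): it can capture.

Yes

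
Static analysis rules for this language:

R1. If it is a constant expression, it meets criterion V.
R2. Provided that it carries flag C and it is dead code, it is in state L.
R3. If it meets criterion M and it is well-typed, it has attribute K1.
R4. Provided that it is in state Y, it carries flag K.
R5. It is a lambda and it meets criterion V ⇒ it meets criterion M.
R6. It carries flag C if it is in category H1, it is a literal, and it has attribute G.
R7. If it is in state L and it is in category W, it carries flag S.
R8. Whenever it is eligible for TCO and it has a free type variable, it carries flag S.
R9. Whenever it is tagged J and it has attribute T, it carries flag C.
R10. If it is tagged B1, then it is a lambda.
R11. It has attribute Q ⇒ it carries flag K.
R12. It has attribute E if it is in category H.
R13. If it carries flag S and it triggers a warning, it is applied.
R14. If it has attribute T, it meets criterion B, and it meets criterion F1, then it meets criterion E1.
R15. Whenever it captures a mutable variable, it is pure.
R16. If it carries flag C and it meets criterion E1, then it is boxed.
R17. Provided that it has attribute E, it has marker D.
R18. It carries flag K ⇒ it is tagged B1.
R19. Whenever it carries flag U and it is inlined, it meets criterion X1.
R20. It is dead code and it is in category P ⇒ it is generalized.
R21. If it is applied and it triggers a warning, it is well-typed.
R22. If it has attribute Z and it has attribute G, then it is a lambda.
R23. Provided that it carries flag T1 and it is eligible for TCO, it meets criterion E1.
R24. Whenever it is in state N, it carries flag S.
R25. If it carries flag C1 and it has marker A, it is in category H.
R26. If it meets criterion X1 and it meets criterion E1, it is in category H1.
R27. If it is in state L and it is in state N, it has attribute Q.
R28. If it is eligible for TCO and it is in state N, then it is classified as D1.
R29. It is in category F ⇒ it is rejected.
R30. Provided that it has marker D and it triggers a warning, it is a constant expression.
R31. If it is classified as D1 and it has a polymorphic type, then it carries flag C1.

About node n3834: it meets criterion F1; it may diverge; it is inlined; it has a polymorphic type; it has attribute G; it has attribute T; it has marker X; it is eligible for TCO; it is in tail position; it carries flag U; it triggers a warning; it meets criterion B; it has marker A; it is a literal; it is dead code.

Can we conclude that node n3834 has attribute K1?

No

Forward chaining from the given facts derives: meets criterion E1, meets criterion X1, is in category H1, carries flag C, is boxed, is in state L.
The only rule concluding "it has attribute K1" is R3, which needs "it meets criterion M"; that is never established.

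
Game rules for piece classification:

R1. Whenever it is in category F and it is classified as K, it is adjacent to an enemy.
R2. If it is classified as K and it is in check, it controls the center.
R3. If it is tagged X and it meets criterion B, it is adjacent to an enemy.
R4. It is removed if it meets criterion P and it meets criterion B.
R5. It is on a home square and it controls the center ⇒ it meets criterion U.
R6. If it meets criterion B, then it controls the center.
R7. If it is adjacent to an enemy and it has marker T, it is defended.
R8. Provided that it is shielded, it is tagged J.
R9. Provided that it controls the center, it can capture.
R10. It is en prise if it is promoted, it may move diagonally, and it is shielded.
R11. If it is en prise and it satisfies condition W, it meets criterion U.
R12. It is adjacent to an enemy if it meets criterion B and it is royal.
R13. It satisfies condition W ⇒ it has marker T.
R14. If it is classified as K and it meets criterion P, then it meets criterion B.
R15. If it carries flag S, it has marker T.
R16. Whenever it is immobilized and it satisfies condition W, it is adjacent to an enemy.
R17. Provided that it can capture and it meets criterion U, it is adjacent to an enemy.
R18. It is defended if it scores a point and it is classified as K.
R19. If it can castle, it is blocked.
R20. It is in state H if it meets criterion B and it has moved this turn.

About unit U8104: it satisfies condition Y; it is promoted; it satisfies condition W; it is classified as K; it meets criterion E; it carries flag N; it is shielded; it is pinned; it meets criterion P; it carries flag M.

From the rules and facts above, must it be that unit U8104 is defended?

No

Forward chaining from the given facts derives: is tagged J, has marker T, meets criterion B, is removed, controls the center, can capture.
Rules concluding "it is defended": R7 needs "it is adjacent to an enemy"; R18 needs "it scores a point" — none of these are established.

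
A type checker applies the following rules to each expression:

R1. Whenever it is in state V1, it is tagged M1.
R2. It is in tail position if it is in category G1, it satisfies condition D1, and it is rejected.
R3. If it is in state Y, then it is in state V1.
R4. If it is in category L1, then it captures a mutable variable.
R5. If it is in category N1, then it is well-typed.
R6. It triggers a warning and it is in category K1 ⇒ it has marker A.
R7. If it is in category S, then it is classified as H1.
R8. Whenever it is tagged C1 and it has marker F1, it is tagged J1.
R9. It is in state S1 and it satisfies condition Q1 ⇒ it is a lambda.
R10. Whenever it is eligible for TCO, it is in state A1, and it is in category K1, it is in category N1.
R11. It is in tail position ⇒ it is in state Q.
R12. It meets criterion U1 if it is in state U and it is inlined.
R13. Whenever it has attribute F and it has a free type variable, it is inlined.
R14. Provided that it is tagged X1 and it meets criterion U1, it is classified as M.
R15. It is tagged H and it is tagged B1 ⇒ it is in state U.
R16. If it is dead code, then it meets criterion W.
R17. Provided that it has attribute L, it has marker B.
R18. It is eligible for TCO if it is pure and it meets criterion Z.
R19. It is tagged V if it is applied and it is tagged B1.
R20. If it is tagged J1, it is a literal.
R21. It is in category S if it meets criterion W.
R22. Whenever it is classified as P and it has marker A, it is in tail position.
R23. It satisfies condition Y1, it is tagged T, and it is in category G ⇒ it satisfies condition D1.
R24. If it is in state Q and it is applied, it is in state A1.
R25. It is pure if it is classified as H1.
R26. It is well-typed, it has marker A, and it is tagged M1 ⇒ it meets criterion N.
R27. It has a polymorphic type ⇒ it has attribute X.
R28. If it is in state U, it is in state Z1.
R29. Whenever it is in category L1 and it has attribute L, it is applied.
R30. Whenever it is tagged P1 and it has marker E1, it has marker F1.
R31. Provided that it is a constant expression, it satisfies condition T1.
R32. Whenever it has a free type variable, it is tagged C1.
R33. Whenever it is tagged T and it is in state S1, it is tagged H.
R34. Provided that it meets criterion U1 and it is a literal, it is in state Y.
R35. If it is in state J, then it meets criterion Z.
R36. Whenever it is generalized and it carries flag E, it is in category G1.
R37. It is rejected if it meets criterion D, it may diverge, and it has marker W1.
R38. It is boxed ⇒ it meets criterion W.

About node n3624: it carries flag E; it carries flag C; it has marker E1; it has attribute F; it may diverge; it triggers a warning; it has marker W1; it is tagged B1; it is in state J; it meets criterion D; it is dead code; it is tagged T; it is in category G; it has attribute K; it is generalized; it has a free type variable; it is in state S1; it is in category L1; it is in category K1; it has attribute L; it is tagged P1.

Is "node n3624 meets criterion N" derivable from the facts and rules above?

No

Forward chaining from the given facts derives: captures a mutable variable, has marker A, is inlined, meets criterion W, has marker B, is in category S, is applied, has marker F1, is tagged C1, is tagged H, meets criterion Z, is in category G1, is rejected, is classified as H1, is tagged J1, is in state U, is tagged V, is a literal, is pure, is in state Z1, meets criterion U1, is eligible for TCO, is in state Y, is in state V1, is tagged M1.
The only rule concluding "it meets criterion N" is R26, which needs "it is well-typed"; that is never established.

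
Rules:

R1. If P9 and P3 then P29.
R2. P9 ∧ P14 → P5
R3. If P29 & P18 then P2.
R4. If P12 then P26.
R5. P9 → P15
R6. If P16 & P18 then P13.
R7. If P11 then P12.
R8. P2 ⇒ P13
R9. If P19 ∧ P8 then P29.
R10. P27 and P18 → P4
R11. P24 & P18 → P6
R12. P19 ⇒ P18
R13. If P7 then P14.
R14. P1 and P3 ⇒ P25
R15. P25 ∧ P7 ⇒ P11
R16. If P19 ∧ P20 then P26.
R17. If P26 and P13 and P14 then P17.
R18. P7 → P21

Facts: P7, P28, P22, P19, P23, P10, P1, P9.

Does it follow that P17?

No

Forward chaining from the given facts derives: P15, P18, P14, P21, P5.
The only rule concluding P17 is R17, which needs P26; that is never established.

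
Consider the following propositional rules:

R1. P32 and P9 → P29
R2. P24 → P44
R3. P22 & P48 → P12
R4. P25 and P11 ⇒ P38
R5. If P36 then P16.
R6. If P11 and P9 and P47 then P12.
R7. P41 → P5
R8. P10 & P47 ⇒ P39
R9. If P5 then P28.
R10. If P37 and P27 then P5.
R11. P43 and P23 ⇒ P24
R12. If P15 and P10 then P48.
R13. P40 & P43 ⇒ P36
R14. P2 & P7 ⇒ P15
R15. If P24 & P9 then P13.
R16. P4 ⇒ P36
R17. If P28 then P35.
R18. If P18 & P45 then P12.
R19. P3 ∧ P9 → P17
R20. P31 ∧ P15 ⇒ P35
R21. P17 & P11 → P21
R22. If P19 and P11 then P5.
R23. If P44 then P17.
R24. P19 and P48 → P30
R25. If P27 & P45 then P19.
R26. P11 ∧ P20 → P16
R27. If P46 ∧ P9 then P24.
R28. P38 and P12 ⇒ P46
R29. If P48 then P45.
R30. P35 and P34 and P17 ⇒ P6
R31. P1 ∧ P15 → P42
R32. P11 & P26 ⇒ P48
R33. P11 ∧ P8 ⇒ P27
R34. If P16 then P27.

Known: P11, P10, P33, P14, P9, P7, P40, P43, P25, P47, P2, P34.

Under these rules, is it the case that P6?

Yes

P38  (by R4: P25, P11)
P12  (by R6: P11, P9, P47)
P36  (by R13: P40, P43)
P15  (by R14: P2, P7)
P46  (by R28: P38, P12)
P16  (by R5: P36)
P48  (by R12: P15, P10)
P24  (by R27: P46, P9)
P45  (by R29: P48)
P27  (by R34: P16)
P44  (by R2: P24)
P17  (by R23: P44)
P19  (by R25: P27, P45)
P5  (by R22: P19, P11)
P28  (by R9: P5)
P35  (by R17: P28)
P6  (by R30: P35, P34, P17)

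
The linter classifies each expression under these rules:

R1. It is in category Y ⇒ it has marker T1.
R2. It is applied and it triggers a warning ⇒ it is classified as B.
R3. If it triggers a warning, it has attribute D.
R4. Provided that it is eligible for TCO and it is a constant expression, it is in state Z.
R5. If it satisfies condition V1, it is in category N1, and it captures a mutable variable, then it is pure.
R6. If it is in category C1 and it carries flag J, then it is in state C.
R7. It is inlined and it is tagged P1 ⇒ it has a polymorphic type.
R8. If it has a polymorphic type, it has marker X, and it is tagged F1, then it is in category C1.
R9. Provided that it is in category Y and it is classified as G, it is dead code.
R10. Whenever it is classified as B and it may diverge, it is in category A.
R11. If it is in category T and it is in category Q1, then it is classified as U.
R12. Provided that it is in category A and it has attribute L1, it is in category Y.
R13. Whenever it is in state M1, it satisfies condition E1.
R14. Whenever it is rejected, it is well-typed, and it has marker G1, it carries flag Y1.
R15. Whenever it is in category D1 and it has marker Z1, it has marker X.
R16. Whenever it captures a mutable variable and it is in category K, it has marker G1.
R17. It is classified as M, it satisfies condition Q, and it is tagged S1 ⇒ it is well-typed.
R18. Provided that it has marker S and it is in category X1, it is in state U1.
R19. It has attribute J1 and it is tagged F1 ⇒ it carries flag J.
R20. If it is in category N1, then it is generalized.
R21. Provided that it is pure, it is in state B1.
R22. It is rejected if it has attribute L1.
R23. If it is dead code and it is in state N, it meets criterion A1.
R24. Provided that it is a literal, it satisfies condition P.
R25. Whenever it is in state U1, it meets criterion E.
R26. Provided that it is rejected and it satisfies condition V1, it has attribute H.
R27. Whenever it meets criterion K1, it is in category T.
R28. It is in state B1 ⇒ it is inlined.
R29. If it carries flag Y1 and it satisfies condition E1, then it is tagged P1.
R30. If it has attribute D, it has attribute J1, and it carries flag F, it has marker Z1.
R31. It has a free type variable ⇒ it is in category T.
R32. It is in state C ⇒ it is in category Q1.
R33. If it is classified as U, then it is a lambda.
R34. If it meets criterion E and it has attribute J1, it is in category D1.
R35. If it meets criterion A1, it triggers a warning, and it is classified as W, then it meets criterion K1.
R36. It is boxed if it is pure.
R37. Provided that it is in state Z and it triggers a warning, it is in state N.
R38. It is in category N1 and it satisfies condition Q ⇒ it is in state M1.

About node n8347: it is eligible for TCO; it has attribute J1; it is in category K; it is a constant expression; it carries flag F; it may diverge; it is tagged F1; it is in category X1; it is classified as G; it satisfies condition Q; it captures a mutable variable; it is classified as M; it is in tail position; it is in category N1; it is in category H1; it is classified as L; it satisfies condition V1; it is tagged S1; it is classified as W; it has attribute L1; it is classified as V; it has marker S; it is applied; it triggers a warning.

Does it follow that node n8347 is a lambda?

By R2 (it is applied, it triggers a warning): it is classified as B.
By R3 (it triggers a warning): it has attribute D.
By R4 (it is eligible for TCO, it is a constant expression): it is in state Z.
By R5 (it satisfies condition V1, it is in category N1, it captures a mutable variable): it is pure.
By R10 (it is classified as B, it may diverge): it is in category A.
By R12 (it is in category A, it has attribute L1): it is in category Y.
By R16 (it captures a mutable variable, it is in category K): it has marker G1.
By R17 (it is classified as M, it satisfies condition Q, it is tagged S1): it is well-typed.
By R18 (it has marker S, it is in category X1): it is in state U1.
By R19 (it has attribute J1, it is tagged F1): it carries flag J.
By R21 (it is pure): it is in state B1.
By R22 (it has attribute L1): it is rejected.
By R25 (it is in state U1): it meets criterion E.
By R28 (it is in state B1): it is inlined.
By R30 (it has attribute D, it has attribute J1, it carries flag F): it has marker Z1.
By R34 (it meets criterion E, it has attribute J1): it is in category D1.
By R37 (it is in state Z, it triggers a warning): it is in state N.
By R38 (it is in category N1, it satisfies condition Q): it is in state M1.
By R9 (it is in category Y, it is classified as G): it is dead code.
By R13 (it is in state M1): it satisfies condition E1.
By R14 (it is rejected, it is well-typed, it has marker G1): it carries flag Y1.
By R15 (it is in category D1, it has marker Z1): it has marker X.
By R23 (it is dead code, it is in state N): it meets criterion A1.
By R29 (it carries flag Y1, it satisfies condition E1): it is tagged P1.
By R35 (it meets criterion A1, it triggers a warning, it is classified as W): it meets criterion K1.
By R7 (it is inlined, it is tagged P1): it has a polymorphic type.
By R8 (it has a polymorphic type, it has marker X, it is tagged F1): it is in category C1.
By R27 (it meets criterion K1): it is in category T.
By R6 (it is in category C1, it carries flag J): it is in state C.
By R32 (it is in state C): it is in category Q1.
By R11 (it is in category T, it is in category Q1): it is classified as U.
By R33 (it is classified as U): it is a lambda.

Yes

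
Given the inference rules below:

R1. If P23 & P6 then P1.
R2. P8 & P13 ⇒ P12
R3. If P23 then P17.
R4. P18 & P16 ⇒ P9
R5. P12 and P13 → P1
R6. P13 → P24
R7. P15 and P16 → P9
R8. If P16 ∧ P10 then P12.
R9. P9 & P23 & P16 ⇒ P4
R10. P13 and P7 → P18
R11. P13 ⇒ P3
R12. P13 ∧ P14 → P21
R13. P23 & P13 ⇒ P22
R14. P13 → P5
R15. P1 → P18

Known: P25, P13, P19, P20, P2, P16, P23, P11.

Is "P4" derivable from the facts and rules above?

No

Forward chaining from the given facts derives: P17, P24, P3, P22, P5.
The only rule concluding P4 is R9, which needs P9; that is never established.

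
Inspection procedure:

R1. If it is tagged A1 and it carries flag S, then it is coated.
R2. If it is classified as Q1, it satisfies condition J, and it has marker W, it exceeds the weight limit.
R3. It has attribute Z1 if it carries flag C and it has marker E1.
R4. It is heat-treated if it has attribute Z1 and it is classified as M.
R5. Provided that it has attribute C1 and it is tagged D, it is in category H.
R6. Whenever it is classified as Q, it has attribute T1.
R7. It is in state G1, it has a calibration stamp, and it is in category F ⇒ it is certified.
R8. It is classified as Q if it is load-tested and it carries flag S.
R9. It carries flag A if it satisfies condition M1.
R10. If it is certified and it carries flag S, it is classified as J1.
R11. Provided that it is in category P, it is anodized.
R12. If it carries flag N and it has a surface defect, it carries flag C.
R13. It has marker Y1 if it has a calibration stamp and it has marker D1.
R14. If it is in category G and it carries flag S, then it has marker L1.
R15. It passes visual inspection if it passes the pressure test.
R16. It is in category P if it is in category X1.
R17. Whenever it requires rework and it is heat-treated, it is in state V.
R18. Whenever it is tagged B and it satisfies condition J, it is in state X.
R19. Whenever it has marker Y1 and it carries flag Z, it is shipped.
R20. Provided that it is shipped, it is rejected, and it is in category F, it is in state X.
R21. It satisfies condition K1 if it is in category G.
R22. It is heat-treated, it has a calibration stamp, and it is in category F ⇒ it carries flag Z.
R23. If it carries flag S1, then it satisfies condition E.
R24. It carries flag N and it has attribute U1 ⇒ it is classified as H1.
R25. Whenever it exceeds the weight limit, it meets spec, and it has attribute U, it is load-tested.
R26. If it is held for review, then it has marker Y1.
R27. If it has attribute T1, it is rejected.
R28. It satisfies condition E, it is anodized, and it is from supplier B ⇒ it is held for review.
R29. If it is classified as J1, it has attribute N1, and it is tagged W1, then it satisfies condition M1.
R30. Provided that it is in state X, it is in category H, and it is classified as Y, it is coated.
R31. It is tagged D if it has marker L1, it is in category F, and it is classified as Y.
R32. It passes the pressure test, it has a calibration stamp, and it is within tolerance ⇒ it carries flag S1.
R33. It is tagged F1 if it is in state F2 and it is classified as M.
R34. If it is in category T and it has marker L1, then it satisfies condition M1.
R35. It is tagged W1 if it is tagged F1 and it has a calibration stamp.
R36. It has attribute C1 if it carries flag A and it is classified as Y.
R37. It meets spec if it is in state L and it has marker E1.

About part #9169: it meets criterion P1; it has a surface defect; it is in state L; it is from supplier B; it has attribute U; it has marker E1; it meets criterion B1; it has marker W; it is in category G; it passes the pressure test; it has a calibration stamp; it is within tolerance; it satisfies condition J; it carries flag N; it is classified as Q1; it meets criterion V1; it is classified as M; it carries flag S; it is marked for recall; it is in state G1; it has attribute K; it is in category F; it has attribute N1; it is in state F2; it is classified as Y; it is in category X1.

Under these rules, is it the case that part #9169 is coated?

Yes

By R2 (it is classified as Q1, it satisfies condition J, it has marker W): it exceeds the weight limit.
By R7 (it is in state G1, it has a calibration stamp, it is in category F): it is certified.
By R10 (it is certified, it carries flag S): it is classified as J1.
By R12 (it carries flag N, it has a surface defect): it carries flag C.
By R14 (it is in category G, it carries flag S): it has marker L1.
By R16 (it is in category X1): it is in category P.
By R31 (it has marker L1, it is in category F, it is classified as Y): it is tagged D.
By R32 (it passes the pressure test, it has a calibration stamp, it is within tolerance): it carries flag S1.
By R33 (it is in state F2, it is classified as M): it is tagged F1.
By R35 (it is tagged F1, it has a calibration stamp): it is tagged W1.
By R37 (it is in state L, it has marker E1): it meets spec.
By R3 (it carries flag C, it has marker E1): it has attribute Z1.
By R4 (it has attribute Z1, it is classified as M): it is heat-treated.
By R11 (it is in category P): it is anodized.
By R22 (it is heat-treated, it has a calibration stamp, it is in category F): it carries flag Z.
By R23 (it carries flag S1): it satisfies condition E.
By R25 (it exceeds the weight limit, it meets spec, it has attribute U): it is load-tested.
By R28 (it satisfies condition E, it is anodized, it is from supplier B): it is held for review.
By R29 (it is classified as J1, it has attribute N1, it is tagged W1): it satisfies condition M1.
By R8 (it is load-tested, it carries flag S): it is classified as Q.
By R9 (it satisfies condition M1): it carries flag A.
By R26 (it is held for review): it has marker Y1.
By R36 (it carries flag A, it is classified as Y): it has attribute C1.
By R5 (it has attribute C1, it is tagged D): it is in category H.
By R6 (it is classified as Q): it has attribute T1.
By R19 (it has marker Y1, it carries flag Z): it is shipped.
By R27 (it has attribute T1): it is rejected.
By R20 (it is shipped, it is rejected, it is in category F): it is in state X.
By R30 (it is in state X, it is in category H, it is classified as Y): it is coated.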